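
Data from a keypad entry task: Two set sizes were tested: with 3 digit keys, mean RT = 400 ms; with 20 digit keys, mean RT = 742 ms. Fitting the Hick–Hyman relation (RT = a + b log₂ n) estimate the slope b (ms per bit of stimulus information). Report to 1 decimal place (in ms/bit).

The slope on a log₂ axis is (742 − 400) / (4.3219 − 1.5850) = 124.956 ms/bit.

125.0 ms/bit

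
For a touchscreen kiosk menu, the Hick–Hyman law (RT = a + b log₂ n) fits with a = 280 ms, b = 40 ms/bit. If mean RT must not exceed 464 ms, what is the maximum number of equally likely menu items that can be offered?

Set 280 + 40·log₂ n ≤ 464 → log₂ n ≤ (464 − 280)/40 = 4.6000.
So n ≤ 2^4.6000 = 24.251; the largest integer n is 24.

24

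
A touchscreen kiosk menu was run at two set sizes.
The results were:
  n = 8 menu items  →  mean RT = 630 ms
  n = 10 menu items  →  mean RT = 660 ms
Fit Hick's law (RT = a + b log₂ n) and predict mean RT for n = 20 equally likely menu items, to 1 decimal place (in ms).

753.2 ms

With log₂ n on the abscissa the relation is linear; from the two conditions:
  b = (660 − 630) / (log₂ 10 − log₂ 8) = 30 / (3.3219 − 3) = 93.189 ms/bit
  a = 630 − 93.189 × 3 = 350.434 ms
Then RT(20) = 350.434 + 93.189 × log₂ 20 = 350.434 + 93.189 × 4.3219 ≈ 753.189 ms.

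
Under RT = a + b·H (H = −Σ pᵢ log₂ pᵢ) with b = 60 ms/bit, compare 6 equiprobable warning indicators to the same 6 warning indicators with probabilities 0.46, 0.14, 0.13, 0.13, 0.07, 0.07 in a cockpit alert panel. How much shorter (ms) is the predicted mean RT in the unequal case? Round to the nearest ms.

22 ms

Equiprobable entropy H₀ = log₂ 6 = 2.5850 bits.
Skewed entropy H = −Σ pᵢ log₂ pᵢ = 2.2148 bits.
ΔRT = b·(H₀ − H) = 60 × 0.3701 = 22.21 ms.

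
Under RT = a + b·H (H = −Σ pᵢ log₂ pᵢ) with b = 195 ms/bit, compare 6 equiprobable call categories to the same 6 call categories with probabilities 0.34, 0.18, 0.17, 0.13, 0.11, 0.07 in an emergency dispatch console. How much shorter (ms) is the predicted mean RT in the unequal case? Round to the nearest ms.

34 ms

The RT saving is b·ΔH. Equiprobable H₀ = log₂(6) = 2.5850 bits; with the given probabilities H = 2.4106 bits.
b·(H₀ − H) = 195 × (2.5850 − 2.4106) = 34.01 ms.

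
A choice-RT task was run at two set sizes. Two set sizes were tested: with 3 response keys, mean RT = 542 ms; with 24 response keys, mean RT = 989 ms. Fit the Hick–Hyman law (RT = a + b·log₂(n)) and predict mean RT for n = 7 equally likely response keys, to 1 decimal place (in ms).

724.1 ms

Fit slope and intercept:
  b = (989 − 542) / (log₂ 24 − log₂ 3) = 447 / (4.5850 − 1.5850) = 149.000 ms/bit
  a = 542 − 149.000 × 1.5850 = 305.841 ms
Then RT(7) = 305.841 + 149.000 × log₂ 7 = 305.841 + 149.000 × 2.8074 ≈ 724.136 ms.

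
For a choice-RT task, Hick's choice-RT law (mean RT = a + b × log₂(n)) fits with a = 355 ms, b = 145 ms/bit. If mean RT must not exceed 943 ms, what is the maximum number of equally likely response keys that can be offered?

145·log₂ n ≤ 943 − 355 = 588, giving log₂ n ≤ 4.0552 and n ≤ 16.624. The largest whole number is 16.

16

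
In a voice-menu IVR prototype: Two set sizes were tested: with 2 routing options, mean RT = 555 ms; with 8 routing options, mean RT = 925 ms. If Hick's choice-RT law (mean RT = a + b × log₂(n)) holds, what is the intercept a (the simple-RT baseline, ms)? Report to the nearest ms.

370 ms

b = (RT₂ − RT₁)/(log₂ n₂ − log₂ n₁) = (925 − 555)/(3 − 1) = 185 ms/bit.
a = RT₁ − b·log₂ n₁ = 555 − 185 × 1 = 370.000 ms.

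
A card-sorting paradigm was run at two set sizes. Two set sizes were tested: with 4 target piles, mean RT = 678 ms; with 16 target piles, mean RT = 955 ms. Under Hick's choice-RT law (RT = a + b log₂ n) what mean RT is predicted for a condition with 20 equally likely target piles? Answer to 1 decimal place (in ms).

RT is linear in log₂ n, so two points fix the line:
  b = (955 − 678) / (log₂ 16 − log₂ 4) = 277 / (4 − 2) = 138.500 ms/bit
  a = 678 − 138.500 × 2 = 401.000 ms
Then RT(20) = 401.000 + 138.500 × log₂ 20 = 401.000 + 138.500 × 4.3219 ≈ 999.587 ms.

999.6 ms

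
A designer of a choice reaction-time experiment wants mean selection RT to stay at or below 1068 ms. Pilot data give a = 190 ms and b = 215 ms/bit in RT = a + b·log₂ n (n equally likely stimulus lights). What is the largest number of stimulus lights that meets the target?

215·log₂ n ≤ 1068 − 190 = 878, giving log₂ n ≤ 4.0837 and n ≤ 16.956. The largest whole number is 16.

16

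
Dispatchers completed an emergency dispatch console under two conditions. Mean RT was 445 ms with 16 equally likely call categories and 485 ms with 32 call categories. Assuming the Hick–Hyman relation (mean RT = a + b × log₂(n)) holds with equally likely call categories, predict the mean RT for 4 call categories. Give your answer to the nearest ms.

365 ms

Solve the two-equation system in a and b:
  b = (485 − 445) / (log₂ 32 − log₂ 16) = 40 / (5 − 4) = 40 ms/bit
  a = 445 − 40 × 4 = 285 ms
Then RT(4) = 285 + 40 × log₂ 4 = 285 + 40 × 2 ≈ 365.000 ms.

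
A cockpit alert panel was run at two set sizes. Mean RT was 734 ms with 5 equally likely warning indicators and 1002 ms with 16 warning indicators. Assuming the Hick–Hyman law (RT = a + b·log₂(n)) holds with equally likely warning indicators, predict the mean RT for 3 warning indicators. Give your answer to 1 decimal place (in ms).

With log₂ n on the abscissa the relation is linear; from the two conditions:
  b = (1002 − 734) / (log₂ 16 − log₂ 5) = 268 / (4 − 2.3219) = 159.707 ms/bit
  a = 734 − 159.707 × 2.3219 = 363.172 ms
Then RT(3) = 363.172 + 159.707 × log₂ 3 = 363.172 + 159.707 × 1.5850 ≈ 616.301 ms.

616.3 ms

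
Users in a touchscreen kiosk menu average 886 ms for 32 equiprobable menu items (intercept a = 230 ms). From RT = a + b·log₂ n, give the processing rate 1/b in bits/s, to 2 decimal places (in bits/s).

7.62 bits/s

Choice component = 886 − 230 = 656 ms over log₂(32) = 5 bits.
b = 656 / 5 = 131.200 ms/bit, so 1/b = 7.622 bits/s.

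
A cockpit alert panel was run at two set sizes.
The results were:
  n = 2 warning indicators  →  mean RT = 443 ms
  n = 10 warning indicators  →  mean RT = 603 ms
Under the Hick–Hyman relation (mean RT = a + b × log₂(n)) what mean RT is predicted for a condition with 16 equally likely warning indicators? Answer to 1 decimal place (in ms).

With log₂ n on the abscissa the relation is linear; from the two conditions:
  b = (603 − 443) / (log₂ 10 − log₂ 2) = 160 / (3.3219 − 1) = 68.908 ms/bit
  a = 443 − 68.908 × 1 = 374.092 ms
Then RT(16) = 374.092 + 68.908 × log₂ 16 = 374.092 + 68.908 × 4 ≈ 649.725 ms.

649.7 ms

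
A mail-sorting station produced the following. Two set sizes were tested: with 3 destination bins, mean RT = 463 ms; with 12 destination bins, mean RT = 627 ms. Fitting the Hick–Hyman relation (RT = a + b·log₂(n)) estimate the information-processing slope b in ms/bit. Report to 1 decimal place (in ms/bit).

Slope: b = (627 − 463) / (log₂ 12 − log₂ 3) = 164/2.0000 = 82.000 ms/bit.

82.0 ms/bit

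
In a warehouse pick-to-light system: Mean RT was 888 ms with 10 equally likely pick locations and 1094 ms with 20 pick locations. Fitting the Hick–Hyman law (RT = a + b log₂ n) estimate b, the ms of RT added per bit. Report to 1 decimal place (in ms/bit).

b = (RT₂ − RT₁)/(log₂ n₂ − log₂ n₁) = (1094 − 888)/(4.3219 − 3.3219) = 206.000 ms/bit.

206.0 ms/bit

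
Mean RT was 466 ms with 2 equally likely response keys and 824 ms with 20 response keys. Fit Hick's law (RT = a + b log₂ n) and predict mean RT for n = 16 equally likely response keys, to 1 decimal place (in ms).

789.3 ms

Fit slope and intercept:
  b = (824 − 466) / (log₂ 20 − log₂ 2) = 358 / (4.3219 − 1) = 107.769 ms/bit
  a = 466 − 107.769 × 1 = 358.231 ms
Then RT(16) = 358.231 + 107.769 × log₂ 16 = 358.231 + 107.769 × 4 ≈ 789.306 ms.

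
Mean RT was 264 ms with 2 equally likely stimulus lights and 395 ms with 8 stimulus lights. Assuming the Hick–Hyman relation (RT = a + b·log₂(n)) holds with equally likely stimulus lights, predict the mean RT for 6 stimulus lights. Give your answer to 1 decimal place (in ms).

367.8 ms

Fit slope and intercept:
  b = (395 − 264) / (log₂ 8 − log₂ 2) = 131 / (3 − 1) = 65.500 ms/bit
  a = 264 − 65.500 × 1 = 198.500 ms
Then RT(6) = 198.500 + 65.500 × log₂ 6 = 198.500 + 65.500 × 2.5850 ≈ 367.815 ms.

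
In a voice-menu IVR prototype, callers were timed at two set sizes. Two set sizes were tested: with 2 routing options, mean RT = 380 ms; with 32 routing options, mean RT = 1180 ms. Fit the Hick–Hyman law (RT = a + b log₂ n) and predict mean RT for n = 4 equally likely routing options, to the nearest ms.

RT is linear in log₂ n, so two points fix the line:
  b = (1180 − 380) / (log₂ 32 − log₂ 2) = 800 / (5 − 1) = 200 ms/bit
  a = 380 − 200 × 1 = 180 ms
Then RT(4) = 180 + 200 × log₂ 4 = 180 + 200 × 2 ≈ 580.000 ms.

580 ms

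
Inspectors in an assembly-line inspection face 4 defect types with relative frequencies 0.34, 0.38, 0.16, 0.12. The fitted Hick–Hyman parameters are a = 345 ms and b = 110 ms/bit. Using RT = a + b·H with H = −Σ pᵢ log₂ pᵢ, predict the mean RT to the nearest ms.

H = 0.34·log₂(1/0.34) + 0.38·log₂(1/0.38) + 0.16·log₂(1/0.16) + 0.12·log₂(1/0.12) = 1.8497 bits.
RT = 345 + 110 × 1.8497 = 548.47 ms.

548 ms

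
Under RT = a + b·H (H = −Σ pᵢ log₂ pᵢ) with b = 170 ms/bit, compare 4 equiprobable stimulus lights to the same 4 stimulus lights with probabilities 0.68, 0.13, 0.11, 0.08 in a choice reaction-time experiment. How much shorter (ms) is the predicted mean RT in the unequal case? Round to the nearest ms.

102 ms

The RT saving is b·ΔH. Equiprobable H₀ = log₂(4) = 2.0000 bits; with the given probabilities H = 1.4028 bits.
b·(H₀ − H) = 170 × (2.0000 − 1.4028) = 101.53 ms.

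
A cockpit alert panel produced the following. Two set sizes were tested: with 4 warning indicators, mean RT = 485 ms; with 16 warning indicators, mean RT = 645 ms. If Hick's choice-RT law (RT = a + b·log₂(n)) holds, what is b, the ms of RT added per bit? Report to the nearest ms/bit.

80 ms/bit

The slope on a log₂ axis is (645 − 485) / (4 − 2) = 80 ms/bit.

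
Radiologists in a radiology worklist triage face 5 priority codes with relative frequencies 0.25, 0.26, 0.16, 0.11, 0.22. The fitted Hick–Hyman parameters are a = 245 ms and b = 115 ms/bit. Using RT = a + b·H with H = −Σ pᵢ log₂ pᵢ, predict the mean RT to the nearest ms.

505 ms

H = 0.25·log₂(1/0.25) + 0.26·log₂(1/0.26) + 0.16·log₂(1/0.16) + 0.11·log₂(1/0.11) + 0.22·log₂(1/0.22) = 2.2592 bits.
RT = 245 + 115 × 2.2592 = 504.80 ms.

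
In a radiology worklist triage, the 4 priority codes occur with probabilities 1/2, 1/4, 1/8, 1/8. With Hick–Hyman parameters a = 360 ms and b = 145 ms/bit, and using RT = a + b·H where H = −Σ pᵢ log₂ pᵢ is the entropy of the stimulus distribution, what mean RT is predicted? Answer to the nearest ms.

H = −Σ pᵢ log₂ pᵢ = 0.5·1 + 0.25·2 + 0.125·3 + 0.125·3 = 1.750 bits.
RT = 360 + 145 × 1.750 = 613.75 ms.

614 ms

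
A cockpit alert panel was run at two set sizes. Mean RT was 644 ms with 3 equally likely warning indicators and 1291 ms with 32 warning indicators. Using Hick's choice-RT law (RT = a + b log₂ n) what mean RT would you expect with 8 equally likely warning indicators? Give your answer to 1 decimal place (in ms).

With log₂ n on the abscissa the relation is linear; from the two conditions:
  b = (1291 − 644) / (log₂ 32 − log₂ 3) = 647 / (5 − 1.5850) = 189.456 ms/bit
  a = 644 − 189.456 × 1.5850 = 343.719 ms
Then RT(8) = 343.719 + 189.456 × log₂ 8 = 343.719 + 189.456 × 3 ≈ 912.088 ms.

912.1 ms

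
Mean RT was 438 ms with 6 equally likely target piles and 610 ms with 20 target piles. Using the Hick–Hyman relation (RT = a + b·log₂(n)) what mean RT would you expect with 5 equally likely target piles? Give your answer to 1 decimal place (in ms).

412.0 ms

RT is linear in log₂ n, so two points fix the line:
  b = (610 − 438) / (log₂ 20 − log₂ 6) = 172 / (4.3219 − 2.5850) = 99.023 ms/bit
  a = 438 − 99.023 × 2.5850 = 182.029 ms
Then RT(5) = 182.029 + 99.023 × log₂ 5 = 182.029 + 99.023 × 2.3219 ≈ 411.953 ms.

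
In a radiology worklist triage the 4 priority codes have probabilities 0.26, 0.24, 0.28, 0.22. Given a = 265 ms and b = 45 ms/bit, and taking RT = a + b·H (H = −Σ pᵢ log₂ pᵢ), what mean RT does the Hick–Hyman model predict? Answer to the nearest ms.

355 ms

H = 0.26·log₂(1/0.26) + 0.24·log₂(1/0.24) + 0.28·log₂(1/0.28) + 0.22·log₂(1/0.22) = 1.9942 bits.
RT = 265 + 45 × 1.9942 = 354.74 ms.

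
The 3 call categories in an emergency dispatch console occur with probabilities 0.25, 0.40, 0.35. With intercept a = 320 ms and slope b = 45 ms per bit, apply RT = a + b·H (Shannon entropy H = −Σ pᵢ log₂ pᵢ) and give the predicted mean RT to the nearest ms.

H = 0.25·log₂(1/0.25) + 0.40·log₂(1/0.40) + 0.35·log₂(1/0.35) = 1.5589 bits.
RT = 320 + 45 × 1.5589 = 390.15 ms.

390 ms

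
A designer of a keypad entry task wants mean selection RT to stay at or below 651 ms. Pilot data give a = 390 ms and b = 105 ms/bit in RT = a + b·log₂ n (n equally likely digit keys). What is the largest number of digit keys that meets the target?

5

105·log₂ n ≤ 651 − 390 = 261, giving log₂ n ≤ 2.4857 and n ≤ 5.601. The largest whole number is 5.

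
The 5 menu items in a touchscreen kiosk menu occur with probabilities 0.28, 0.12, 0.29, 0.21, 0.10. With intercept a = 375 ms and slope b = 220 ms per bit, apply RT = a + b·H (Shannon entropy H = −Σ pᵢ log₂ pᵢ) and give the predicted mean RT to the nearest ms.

860 ms

Entropy contributions −pᵢ log₂ pᵢ: 0.5142, 0.3671, 0.5179, 0.4728, 0.3322; sum H = 2.2042 bits.
RT = a + bH = 375 + 220·2.2042 = 859.93 ms.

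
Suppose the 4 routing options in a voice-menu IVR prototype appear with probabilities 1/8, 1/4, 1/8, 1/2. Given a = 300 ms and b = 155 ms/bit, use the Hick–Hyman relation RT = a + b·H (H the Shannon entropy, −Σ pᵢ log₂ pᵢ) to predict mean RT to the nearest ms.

571 ms

Each term −pᵢ log₂ pᵢ: 0.125·3 + 0.25·2 + 0.125·3 + 0.5·1; summed, H = 1.750 bits.
Mean RT = a + bH = 300 + 155·1.750 = 571.25 ms.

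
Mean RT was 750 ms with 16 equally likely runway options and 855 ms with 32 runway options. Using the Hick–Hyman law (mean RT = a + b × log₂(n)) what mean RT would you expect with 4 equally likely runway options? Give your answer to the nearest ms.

Solve the two-equation system in a and b:
  b = (855 − 750) / (log₂ 32 − log₂ 16) = 105 / (5 − 4) = 105 ms/bit
  a = 750 − 105 × 4 = 330 ms
Then RT(4) = 330 + 105 × log₂ 4 = 330 + 105 × 2 ≈ 540.000 ms.

540 ms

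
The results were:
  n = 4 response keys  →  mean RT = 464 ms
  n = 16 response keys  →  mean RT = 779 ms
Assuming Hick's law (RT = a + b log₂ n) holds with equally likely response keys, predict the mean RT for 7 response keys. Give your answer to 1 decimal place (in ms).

With log₂ n on the abscissa the relation is linear; from the two conditions:
  b = (779 − 464) / (log₂ 16 − log₂ 4) = 315 / (4 − 2) = 157.500 ms/bit
  a = 464 − 157.500 × 2 = 149.000 ms
Then RT(7) = 149.000 + 157.500 × log₂ 7 = 149.000 + 157.500 × 2.8074 ≈ 591.158 ms.

591.2 ms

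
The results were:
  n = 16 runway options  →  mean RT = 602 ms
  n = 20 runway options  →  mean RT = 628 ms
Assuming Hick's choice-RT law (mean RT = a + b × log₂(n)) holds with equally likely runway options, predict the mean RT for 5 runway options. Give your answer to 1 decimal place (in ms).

Solve the two-equation system in a and b:
  b = (628 − 602) / (log₂ 20 − log₂ 16) = 26 / (4.3219 − 4) = 80.763 ms/bit
  a = 602 − 80.763 × 4 = 278.946 ms
Then RT(5) = 278.946 + 80.763 × log₂ 5 = 278.946 + 80.763 × 2.3219 ≈ 466.473 ms.

466.5 ms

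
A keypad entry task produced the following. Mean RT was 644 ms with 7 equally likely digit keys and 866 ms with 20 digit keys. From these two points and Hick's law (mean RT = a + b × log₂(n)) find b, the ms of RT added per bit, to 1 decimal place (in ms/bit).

The slope on a log₂ axis is (866 − 644) / (4.3219 − 2.8074) = 146.576 ms/bit.

146.6 ms/bit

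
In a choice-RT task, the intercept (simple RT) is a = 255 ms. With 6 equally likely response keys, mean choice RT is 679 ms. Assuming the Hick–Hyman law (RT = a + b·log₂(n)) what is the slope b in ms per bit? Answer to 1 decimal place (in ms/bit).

164.0 ms/bit

b = (679 − 255) / log₂(6) = 424 / 2.5850 = 164.026 ms/bit.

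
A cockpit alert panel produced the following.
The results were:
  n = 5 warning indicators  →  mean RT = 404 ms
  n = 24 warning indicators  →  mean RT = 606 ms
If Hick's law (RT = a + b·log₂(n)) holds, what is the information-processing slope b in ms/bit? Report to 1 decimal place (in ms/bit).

89.3 ms/bit

b = (RT₂ − RT₁)/(log₂ n₂ − log₂ n₁) = (606 − 404)/(4.5850 − 2.3219) = 89.261 ms/bit.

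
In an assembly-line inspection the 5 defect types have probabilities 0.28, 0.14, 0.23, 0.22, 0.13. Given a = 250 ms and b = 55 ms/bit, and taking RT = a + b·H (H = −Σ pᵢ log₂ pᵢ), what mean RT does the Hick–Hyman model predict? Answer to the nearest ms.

H = 0.28·log₂(1/0.28) + 0.14·log₂(1/0.14) + 0.23·log₂(1/0.23) + 0.22·log₂(1/0.22) + 0.13·log₂(1/0.13) = 2.2622 bits.
RT = 250 + 55 × 2.2622 = 374.42 ms.

374 ms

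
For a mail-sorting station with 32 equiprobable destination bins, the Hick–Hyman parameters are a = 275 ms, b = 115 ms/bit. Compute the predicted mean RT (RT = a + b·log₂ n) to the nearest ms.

log₂(32) = 5 bits, so RT = 275 + 115 × 5 ≈ 850.000 ms.

850 ms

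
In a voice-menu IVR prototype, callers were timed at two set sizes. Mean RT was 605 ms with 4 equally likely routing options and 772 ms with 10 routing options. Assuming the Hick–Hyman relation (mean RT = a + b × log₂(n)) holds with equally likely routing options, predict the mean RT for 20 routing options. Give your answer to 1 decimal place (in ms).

Solve the two-equation system in a and b:
  b = (772 − 605) / (log₂ 10 − log₂ 4) = 167 / (3.3219 − 2) = 126.331 ms/bit
  a = 605 − 126.331 × 2 = 352.339 ms
Then RT(20) = 352.339 + 126.331 × log₂ 20 = 352.339 + 126.331 × 4.3219 ≈ 898.331 ms.

898.3 ms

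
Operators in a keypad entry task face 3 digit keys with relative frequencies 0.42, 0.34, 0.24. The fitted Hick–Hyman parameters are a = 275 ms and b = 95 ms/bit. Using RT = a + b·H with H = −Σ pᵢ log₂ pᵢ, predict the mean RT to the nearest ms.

H = 0.42·log₂(1/0.42) + 0.34·log₂(1/0.34) + 0.24·log₂(1/0.24) = 1.5490 bits.
RT = 275 + 95 × 1.5490 = 422.15 ms.

422 ms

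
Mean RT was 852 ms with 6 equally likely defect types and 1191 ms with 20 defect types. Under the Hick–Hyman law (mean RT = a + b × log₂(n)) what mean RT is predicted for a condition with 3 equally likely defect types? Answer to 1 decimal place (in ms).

RT is linear in log₂ n, so two points fix the line:
  b = (1191 − 852) / (log₂ 20 − log₂ 6) = 339 / (4.3219 − 2.5850) = 195.168 ms/bit
  a = 852 − 195.168 × 2.5850 = 347.498 ms
Then RT(3) = 347.498 + 195.168 × log₂ 3 = 347.498 + 195.168 × 1.5850 ≈ 656.832 ms.

656.8 ms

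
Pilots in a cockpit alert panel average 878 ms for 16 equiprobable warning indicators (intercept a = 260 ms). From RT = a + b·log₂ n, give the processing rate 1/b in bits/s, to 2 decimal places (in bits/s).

b = (878 − 260)/log₂ 16 = 618/4 = 154.500 ms per bit = 0.15450 s/bit; the reciprocal is 6.472 bits/s.

6.47 bits/s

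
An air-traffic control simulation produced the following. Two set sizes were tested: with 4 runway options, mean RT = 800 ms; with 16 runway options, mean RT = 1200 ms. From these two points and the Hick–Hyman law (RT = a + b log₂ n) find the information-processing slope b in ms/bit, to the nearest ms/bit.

200 ms/bit

The slope on a log₂ axis is (1200 − 800) / (4 − 2) = 200 ms/bit.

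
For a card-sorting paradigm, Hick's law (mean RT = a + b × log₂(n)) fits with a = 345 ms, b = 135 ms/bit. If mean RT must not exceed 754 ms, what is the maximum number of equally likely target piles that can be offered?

Information budget: (754 − 345)/135 = 3.0296 bits, so n ≤ 2^3.0296 = 8.166 → at most 8.

8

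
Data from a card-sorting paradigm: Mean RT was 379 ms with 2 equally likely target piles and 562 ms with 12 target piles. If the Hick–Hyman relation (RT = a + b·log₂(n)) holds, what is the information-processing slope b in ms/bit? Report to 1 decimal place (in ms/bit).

Slope: b = (562 − 379) / (log₂ 12 − log₂ 2) = 183/2.5850 = 70.794 ms/bit.

70.8 ms/bit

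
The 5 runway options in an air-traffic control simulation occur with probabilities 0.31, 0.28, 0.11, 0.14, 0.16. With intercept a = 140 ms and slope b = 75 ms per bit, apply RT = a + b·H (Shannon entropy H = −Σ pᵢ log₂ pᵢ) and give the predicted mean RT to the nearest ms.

306 ms

H = 0.31·log₂(1/0.31) + 0.28·log₂(1/0.28) + 0.11·log₂(1/0.11) + 0.14·log₂(1/0.14) + 0.16·log₂(1/0.16) = 2.2084 bits.
RT = 140 + 75 × 2.2084 = 305.63 ms.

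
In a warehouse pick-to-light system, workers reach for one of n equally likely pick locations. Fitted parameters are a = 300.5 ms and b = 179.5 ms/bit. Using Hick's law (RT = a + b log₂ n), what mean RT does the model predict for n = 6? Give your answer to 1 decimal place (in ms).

764.5 ms

log₂(6) = 2.5850 bits, so RT = 300.5 + 179.5 × 2.5850 ≈ 764.501 ms.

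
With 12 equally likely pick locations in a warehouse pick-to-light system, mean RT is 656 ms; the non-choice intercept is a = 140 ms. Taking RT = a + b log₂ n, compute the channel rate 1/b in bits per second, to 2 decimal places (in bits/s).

6.95 bits/s

b = (656 − 140)/log₂ 12 = 516/3.5850 = 143.935 ms per bit = 0.14393 s/bit; the reciprocal is 6.948 bits/s.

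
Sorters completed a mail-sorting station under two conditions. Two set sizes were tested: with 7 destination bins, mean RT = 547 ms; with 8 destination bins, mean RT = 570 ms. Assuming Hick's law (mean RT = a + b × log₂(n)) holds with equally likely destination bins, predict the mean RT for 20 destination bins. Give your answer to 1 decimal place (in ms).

Solve the two-equation system in a and b:
  b = (570 − 547) / (log₂ 8 − log₂ 7) = 23 / (3 − 2.8074) = 119.391 ms/bit
  a = 547 − 119.391 × 2.8074 = 211.828 ms
Then RT(20) = 211.828 + 119.391 × log₂ 20 = 211.828 + 119.391 × 4.3219 ≈ 727.826 ms.

727.8 ms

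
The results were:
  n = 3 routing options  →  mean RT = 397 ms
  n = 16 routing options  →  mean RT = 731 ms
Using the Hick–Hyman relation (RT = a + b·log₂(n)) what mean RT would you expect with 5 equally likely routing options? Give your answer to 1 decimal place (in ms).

498.9 ms

With log₂ n on the abscissa the relation is linear; from the two conditions:
  b = (731 − 397) / (log₂ 16 − log₂ 3) = 334 / (4 − 1.5850) = 138.300 ms/bit
  a = 397 − 138.300 × 1.5850 = 177.799 ms
Then RT(5) = 177.799 + 138.300 × log₂ 5 = 177.799 + 138.300 × 2.3219 ≈ 498.922 ms.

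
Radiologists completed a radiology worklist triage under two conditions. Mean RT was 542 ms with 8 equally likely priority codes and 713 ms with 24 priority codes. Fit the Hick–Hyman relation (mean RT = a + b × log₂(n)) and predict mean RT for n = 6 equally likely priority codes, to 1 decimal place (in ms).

497.2 ms

Solve the two-equation system in a and b:
  b = (713 − 542) / (log₂ 24 − log₂ 8) = 171 / (4.5850 − 3) = 107.889 ms/bit
  a = 542 − 107.889 × 3 = 218.333 ms
Then RT(6) = 218.333 + 107.889 × log₂ 6 = 218.333 + 107.889 × 2.5850 ≈ 497.222 ms.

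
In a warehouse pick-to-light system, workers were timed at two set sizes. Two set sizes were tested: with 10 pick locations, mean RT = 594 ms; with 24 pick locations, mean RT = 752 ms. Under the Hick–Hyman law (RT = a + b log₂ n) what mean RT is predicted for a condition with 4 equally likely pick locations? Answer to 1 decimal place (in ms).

With log₂ n on the abscissa the relation is linear; from the two conditions:
  b = (752 − 594) / (log₂ 24 − log₂ 10) = 158 / (4.5850 − 3.3219) = 125.096 ms/bit
  a = 594 − 125.096 × 3.3219 = 178.442 ms
Then RT(4) = 178.442 + 125.096 × log₂ 4 = 178.442 + 125.096 × 2 ≈ 428.633 ms.

428.6 ms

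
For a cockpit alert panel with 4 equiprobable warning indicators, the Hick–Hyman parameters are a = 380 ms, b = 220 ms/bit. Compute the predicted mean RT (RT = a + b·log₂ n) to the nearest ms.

log₂(4) = 2 bits, so RT = 380 + 220 × 2 ≈ 820.000 ms.

820 ms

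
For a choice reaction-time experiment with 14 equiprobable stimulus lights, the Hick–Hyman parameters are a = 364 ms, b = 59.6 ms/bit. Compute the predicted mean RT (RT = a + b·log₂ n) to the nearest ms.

log₂(14) = 3.8074 bits, so RT = 364 + 59.6 × 3.8074 ≈ 590.918 ms.

591 ms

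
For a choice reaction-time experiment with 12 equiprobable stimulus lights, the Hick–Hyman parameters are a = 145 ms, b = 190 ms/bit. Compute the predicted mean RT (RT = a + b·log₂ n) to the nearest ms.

826 ms

log₂(12) = 3.5850 bits, so RT = 145 + 190 × 3.5850 ≈ 826.143 ms.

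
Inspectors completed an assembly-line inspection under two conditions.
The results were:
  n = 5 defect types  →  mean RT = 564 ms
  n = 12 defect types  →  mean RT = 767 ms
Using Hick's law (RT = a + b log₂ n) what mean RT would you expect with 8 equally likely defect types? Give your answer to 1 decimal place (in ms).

RT is linear in log₂ n, so two points fix the line:
  b = (767 − 564) / (log₂ 12 − log₂ 5) = 203 / (3.5850 − 2.3219) = 160.724 ms/bit
  a = 564 − 160.724 × 2.3219 = 190.810 ms
Then RT(8) = 190.810 + 160.724 × log₂ 8 = 190.810 + 160.724 × 3 ≈ 672.982 ms.

673.0 ms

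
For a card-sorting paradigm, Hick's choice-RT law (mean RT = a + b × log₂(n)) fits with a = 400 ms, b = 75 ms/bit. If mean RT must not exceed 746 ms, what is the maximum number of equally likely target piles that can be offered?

24

Set 400 + 75·log₂ n ≤ 746 → log₂ n ≤ (746 − 400)/75 = 4.6133.
So n ≤ 2^4.6133 = 24.477; the largest integer n is 24.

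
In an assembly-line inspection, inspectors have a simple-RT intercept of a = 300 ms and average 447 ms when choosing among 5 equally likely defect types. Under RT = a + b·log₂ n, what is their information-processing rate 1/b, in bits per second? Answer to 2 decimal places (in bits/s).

Choice component = 447 − 300 = 147 ms over log₂(5) = 2.3219 bits.
b = 147 / 2.3219 = 63.309 ms/bit, so 1/b = 15.795 bits/s.

15.80 bits/s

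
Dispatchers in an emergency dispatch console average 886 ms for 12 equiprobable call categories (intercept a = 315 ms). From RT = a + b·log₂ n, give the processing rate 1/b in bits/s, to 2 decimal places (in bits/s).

6.28 bits/s

b = (886 − 315)/log₂ 12 = 571/3.5850 = 159.276 ms per bit = 0.15928 s/bit; the reciprocal is 6.278 bits/s.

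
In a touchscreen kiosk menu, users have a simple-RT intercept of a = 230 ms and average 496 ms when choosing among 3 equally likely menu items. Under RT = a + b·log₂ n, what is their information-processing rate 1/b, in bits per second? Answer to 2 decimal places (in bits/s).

5.96 bits/s

b = (496 − 230)/log₂ 3 = 266/1.5850 = 167.827 ms per bit = 0.16783 s/bit; the reciprocal is 5.959 bits/s.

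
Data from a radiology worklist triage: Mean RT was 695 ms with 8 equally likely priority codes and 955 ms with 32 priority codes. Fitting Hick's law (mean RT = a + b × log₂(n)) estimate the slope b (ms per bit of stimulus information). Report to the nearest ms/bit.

The slope on a log₂ axis is (955 − 695) / (5 − 3) = 130 ms/bit.

130 ms/bit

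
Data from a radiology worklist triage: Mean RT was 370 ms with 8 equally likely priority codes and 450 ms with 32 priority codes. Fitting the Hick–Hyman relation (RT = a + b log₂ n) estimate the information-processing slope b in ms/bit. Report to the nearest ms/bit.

The slope on a log₂ axis is (450 − 370) / (5 − 3) = 40 ms/bit.

40 ms/bit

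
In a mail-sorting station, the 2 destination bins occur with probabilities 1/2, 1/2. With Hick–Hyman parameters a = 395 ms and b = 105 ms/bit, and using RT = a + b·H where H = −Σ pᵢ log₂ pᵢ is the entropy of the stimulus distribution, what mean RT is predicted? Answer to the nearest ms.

H = −Σ pᵢ log₂ pᵢ = 0.5·1 + 0.5·1 = 1.000 bits.
RT = 395 + 105 × 1.000 = 500.00 ms.

500 ms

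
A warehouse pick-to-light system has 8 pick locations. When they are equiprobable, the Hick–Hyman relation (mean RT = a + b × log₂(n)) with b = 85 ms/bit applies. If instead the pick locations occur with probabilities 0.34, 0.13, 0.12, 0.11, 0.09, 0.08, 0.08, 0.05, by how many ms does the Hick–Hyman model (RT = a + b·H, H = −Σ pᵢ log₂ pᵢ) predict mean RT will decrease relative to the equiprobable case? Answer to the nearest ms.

Equiprobable entropy H₀ = log₂ 8 = 3.0000 bits.
Skewed entropy H = −Σ pᵢ log₂ pᵢ = 2.7409 bits.
ΔRT = b·(H₀ − H) = 85 × 0.2591 = 22.02 ms.

22 ms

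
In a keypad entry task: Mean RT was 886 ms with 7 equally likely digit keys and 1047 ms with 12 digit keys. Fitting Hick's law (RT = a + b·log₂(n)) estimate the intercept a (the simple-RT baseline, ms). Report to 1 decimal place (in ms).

304.8 ms

The slope on a log₂ axis is (1047 − 886) / (3.5850 − 2.8074) = 207.045 ms/bit.
a = RT₁ − b·log₂ n₁ = 886 − 207.045 × 2.8074 = 304.750 ms.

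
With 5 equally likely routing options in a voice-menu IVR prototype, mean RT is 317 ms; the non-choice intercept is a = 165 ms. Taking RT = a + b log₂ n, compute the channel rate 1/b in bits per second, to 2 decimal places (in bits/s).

15.28 bits/s

b = (317 − 165)/log₂ 5 = 152/2.3219 = 65.463 ms per bit = 0.06546 s/bit; the reciprocal is 15.276 bits/s.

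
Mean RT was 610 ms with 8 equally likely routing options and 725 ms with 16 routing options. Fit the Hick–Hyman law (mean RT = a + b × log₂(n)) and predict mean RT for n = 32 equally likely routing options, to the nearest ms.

840 ms

Solve the two-equation system in a and b:
  b = (725 − 610) / (log₂ 16 − log₂ 8) = 115 / (4 − 3) = 115 ms/bit
  a = 610 − 115 × 3 = 265 ms
Then RT(32) = 265 + 115 × log₂ 32 = 265 + 115 × 5 ≈ 840.000 ms.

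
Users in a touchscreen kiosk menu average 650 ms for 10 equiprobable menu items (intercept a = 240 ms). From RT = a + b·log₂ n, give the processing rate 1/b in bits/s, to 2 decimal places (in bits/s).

Choice component = 650 − 240 = 410 ms over log₂(10) = 3.3219 bits.
b = 410 / 3.3219 = 123.422 ms/bit, so 1/b = 8.102 bits/s.

8.10 bits/s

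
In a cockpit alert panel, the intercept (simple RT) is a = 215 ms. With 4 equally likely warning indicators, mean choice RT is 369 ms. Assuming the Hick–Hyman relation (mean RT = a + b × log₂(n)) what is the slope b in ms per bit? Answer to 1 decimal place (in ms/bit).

77.0 ms/bit

4 alternatives carry log₂ 4 = 2 bits; the choice cost is 369 − 215 = 154 ms, so b = 154/2 = 77.000 ms/bit.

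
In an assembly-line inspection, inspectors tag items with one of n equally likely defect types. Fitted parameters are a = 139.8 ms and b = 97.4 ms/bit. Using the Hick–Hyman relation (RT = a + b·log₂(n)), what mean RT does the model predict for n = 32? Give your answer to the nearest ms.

627 ms

log₂(32) = 5 bits, so RT = 139.8 + 97.4 × 5 ≈ 626.800 ms.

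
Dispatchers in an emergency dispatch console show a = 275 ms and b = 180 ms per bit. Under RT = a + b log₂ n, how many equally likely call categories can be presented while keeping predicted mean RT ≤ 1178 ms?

180·log₂ n ≤ 1178 − 275 = 903, giving log₂ n ≤ 5.0167 and n ≤ 32.372. The largest whole number is 32.

32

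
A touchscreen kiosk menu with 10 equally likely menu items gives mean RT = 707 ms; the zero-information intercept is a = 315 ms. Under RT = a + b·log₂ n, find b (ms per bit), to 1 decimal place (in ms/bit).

b = (707 − 315) / log₂(10) = 392 / 3.3219 = 118.004 ms/bit.

118.0 ms/bit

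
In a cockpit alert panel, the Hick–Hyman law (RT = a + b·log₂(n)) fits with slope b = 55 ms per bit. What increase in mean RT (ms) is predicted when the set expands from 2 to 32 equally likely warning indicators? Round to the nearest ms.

The intercept a cancels: ΔRT = b·(log₂ n₂ − log₂ n₁) = b·log₂(n₂/n₁).
log₂(32) − log₂(2) = log₂(32/2) = log₂(16) = 4.
ΔRT = 55 × 4.0000 = 220.000 ms.

220 ms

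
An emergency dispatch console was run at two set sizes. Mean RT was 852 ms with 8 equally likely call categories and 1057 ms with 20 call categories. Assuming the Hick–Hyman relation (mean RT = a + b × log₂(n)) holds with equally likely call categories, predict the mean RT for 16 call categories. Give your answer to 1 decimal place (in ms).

1007.1 ms

Fit slope and intercept:
  b = (1057 − 852) / (log₂ 20 − log₂ 8) = 205 / (4.3219 − 3) = 155.077 ms/bit
  a = 852 − 155.077 × 3 = 386.770 ms
Then RT(16) = 386.770 + 155.077 × log₂ 16 = 386.770 + 155.077 × 4 ≈ 1007.077 ms.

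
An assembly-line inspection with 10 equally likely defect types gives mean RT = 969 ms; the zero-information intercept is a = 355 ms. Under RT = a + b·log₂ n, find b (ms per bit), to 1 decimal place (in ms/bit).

184.8 ms/bit

log₂(10) = 3.3219 bits.
b = (RT − a)/log₂ n = (969 − 355) / 3.3219 = 184.832 ms/bit.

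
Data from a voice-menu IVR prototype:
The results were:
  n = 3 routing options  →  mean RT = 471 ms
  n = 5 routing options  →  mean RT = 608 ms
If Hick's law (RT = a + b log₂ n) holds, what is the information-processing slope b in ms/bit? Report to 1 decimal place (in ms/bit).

185.9 ms/bit

b = (RT₂ − RT₁)/(log₂ n₂ − log₂ n₁) = (608 − 471)/(2.3219 − 1.5850) = 185.897 ms/bit.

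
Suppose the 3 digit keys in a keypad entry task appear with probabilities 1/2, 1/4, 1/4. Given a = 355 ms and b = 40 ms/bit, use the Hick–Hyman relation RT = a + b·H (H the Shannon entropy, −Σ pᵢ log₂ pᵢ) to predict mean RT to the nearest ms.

H = −Σ pᵢ log₂ pᵢ = 0.5·1 + 0.25·2 + 0.25·2 = 1.500 bits.
RT = 355 + 40 × 1.500 = 415.00 ms.

415 ms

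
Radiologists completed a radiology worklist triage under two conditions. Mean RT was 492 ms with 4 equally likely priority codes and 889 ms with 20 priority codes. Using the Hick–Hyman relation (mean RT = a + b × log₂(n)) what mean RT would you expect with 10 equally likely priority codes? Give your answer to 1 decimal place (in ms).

718.0 ms

With log₂ n on the abscissa the relation is linear; from the two conditions:
  b = (889 − 492) / (log₂ 20 − log₂ 4) = 397 / (4.3219 − 2) = 170.979 ms/bit
  a = 492 − 170.979 × 2 = 150.043 ms
Then RT(10) = 150.043 + 170.979 × log₂ 10 = 150.043 + 170.979 × 3.3219 ≈ 718.021 ms.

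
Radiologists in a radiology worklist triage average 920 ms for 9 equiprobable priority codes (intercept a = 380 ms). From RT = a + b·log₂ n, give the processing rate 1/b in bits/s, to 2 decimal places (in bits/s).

5.87 bits/s

b = (920 − 380)/log₂ 9 = 540/3.1699 = 170.351 ms per bit = 0.17035 s/bit; the reciprocal is 5.870 bits/s.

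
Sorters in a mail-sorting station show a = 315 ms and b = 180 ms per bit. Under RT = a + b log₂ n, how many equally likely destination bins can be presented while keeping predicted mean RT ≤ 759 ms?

5

180·log₂ n ≤ 759 − 315 = 444, giving log₂ n ≤ 2.4667 and n ≤ 5.528. The largest whole number is 5.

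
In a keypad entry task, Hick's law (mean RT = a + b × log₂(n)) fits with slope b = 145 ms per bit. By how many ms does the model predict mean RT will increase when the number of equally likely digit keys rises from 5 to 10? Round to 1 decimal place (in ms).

The intercept a cancels: ΔRT = b·(log₂ n₂ − log₂ n₁) = b·log₂(n₂/n₁).
log₂(10) − log₂(5) = log₂(10/5) = log₂(2) = 1.
ΔRT = 145 × 1.0000 = 145.000 ms.

145.0 ms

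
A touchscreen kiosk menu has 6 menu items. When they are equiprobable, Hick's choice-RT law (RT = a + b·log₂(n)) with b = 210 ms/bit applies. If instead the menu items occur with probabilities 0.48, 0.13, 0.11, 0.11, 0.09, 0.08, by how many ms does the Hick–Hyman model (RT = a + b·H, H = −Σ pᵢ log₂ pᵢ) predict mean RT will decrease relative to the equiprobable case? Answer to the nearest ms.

82 ms

The RT saving is b·ΔH. Equiprobable H₀ = log₂(6) = 2.5850 bits; with the given probabilities H = 2.1956 bits.
b·(H₀ − H) = 210 × (2.5850 − 2.1956) = 81.76 ms.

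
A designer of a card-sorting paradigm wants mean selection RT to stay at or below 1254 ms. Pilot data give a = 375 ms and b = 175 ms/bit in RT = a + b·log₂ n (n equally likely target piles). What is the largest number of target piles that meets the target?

32

175·log₂ n ≤ 1254 − 375 = 879, giving log₂ n ≤ 5.0229 and n ≤ 32.511. The largest whole number is 32.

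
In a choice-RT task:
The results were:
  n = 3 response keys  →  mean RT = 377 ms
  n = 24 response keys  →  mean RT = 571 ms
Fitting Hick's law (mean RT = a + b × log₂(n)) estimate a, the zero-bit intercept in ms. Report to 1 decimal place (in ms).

274.5 ms

Slope: b = (571 − 377) / (log₂ 24 − log₂ 3) = 194/3.0000 = 64.667 ms/bit.
a = RT₁ − b·log₂ n₁ = 377 − 64.667 × 1.5850 = 274.506 ms.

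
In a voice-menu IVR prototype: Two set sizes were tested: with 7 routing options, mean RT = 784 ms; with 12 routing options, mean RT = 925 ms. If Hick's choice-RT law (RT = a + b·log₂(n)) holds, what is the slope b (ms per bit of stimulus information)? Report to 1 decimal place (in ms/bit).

181.3 ms/bit

The slope on a log₂ axis is (925 − 784) / (3.5850 − 2.8074) = 181.325 ms/bit.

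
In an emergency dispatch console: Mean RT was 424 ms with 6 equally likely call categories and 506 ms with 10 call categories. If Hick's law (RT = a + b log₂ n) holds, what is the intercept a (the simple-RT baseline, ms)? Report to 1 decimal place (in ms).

136.4 ms

Slope: b = (506 − 424) / (log₂ 10 − log₂ 6) = 82/0.7370 = 111.267 ms/bit.
Intercept: a = 424 − 111.267·log₂(6) = 136.379 ms.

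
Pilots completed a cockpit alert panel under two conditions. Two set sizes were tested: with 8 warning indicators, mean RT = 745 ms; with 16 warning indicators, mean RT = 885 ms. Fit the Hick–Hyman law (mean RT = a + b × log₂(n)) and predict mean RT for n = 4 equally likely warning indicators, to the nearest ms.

605 ms

With log₂ n on the abscissa the relation is linear; from the two conditions:
  b = (885 − 745) / (log₂ 16 − log₂ 8) = 140 / (4 − 3) = 140 ms/bit
  a = 745 − 140 × 3 = 325 ms
Then RT(4) = 325 + 140 × log₂ 4 = 325 + 140 × 2 ≈ 605.000 ms.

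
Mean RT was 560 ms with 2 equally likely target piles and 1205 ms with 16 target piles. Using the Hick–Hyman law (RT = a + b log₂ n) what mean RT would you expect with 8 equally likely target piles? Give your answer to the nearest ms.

With log₂ n on the abscissa the relation is linear; from the two conditions:
  b = (1205 − 560) / (log₂ 16 − log₂ 2) = 645 / (4 − 1) = 215 ms/bit
  a = 560 − 215 × 1 = 345 ms
Then RT(8) = 345 + 215 × log₂ 8 = 345 + 215 × 3 ≈ 990.000 ms.

990 ms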